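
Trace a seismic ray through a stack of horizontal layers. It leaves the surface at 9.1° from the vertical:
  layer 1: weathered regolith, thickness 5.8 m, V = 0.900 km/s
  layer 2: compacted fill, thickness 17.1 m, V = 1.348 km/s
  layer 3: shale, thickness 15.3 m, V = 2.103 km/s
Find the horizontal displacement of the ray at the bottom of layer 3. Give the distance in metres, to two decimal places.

Ray parameter p = sin 9.1° / 0.900 km/s = 1.7573e-01 s/km.
Layer 1: θ = 9.10°; offset = 5.8·tan 9.10° = 0.9290 m.
Layer 2: sin θ = p·1.348 = 0.2369 → θ = 13.70°; offset = 17.1·tan 13.70° = 4.1694 m.
Layer 3: sin θ = p·2.103 = 0.3696 → θ = 21.69°; offset = 15.3·tan 21.69° = 6.0851 m.
Σ offsets = 11.1835 m.

11.18 m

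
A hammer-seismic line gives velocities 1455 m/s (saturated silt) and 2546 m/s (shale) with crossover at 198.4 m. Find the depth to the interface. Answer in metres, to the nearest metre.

x_cross = 2h·√((V₂+V₁)/(V₂−V₁)) → h = x_cross / (2·√((V₂+V₁)/(V₂−V₁))).
√((V₂+V₁)/(V₂−V₁)) = √((2546+1455)/(2546−1455)) = 1.9150.
h = 198.4 / (2·1.9150) = 51.80 m.

52 m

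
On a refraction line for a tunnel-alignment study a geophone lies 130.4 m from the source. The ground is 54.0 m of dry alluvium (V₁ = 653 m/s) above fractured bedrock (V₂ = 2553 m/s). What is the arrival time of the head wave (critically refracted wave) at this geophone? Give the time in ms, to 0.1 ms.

t = x/V₂ + 2h·√(V₂²−V₁²)/(V₁V₂).
√(V₂²−V₁²) = √(2553²−653²) = 2468.1 m/s; delay term = 2·54.0·2468.1/(653·2553) = 0.15989 s.
t = 130.4/2553 + 0.15989 = 0.21097 s.

211.0 ms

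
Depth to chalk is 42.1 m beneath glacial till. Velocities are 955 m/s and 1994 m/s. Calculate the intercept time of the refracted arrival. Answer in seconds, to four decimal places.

tᵢ = 2h·√(V₂²−V₁²)/(V₁V₂).
√(V₂²−V₁²) = √(1994²−955²) = 1750.4 m/s.
tᵢ = 2·42.1·1750.4/(955·1994) = 0.07740 s.

0.0774 s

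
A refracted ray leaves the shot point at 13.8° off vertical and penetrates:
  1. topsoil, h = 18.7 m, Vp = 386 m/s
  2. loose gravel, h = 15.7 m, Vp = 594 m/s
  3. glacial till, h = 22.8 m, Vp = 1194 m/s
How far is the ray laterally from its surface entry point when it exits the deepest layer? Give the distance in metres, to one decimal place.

35.7 m

Ray parameter p = sin 13.8° / 386 m/s = 6.1796e-04 s/m.
Layer 1: θ = 13.80°; offset = 18.7·tan 13.80° = 4.593 m.
Layer 2: sin θ = p·594 = 0.3671 → θ = 21.54°; offset = 15.7·tan 21.54° = 6.195 m.
Layer 3: sin θ = p·1194 = 0.7378 → θ = 47.55°; offset = 22.8·tan 47.55° = 24.924 m.
Σ offsets = 35.713 m.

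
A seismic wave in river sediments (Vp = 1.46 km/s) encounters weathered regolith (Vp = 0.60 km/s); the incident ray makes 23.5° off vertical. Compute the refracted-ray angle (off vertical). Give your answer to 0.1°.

9.4°

Snell's law: sin θ₂ = (V₂/V₁)·sin θ₁ = (0.60/1.46)·sin 23.5° = 0.1639.
θ₂ = arcsin 0.1639 = 9.43° from the normal.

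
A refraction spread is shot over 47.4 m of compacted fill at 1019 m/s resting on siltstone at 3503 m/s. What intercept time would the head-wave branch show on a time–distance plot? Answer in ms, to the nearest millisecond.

θ_c = arcsin(V₁/V₂) = arcsin(1019/3503) = 16.91°; cos θ_c = 0.9568.
tᵢ = 2h·cos θ_c / V₁ = 2·47.4·0.9568 / 1019 = 0.08901 s.

89 ms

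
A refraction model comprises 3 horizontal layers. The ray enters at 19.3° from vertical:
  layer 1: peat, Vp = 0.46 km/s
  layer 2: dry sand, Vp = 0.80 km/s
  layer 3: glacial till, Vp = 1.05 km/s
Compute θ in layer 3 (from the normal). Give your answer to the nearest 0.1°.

Ray parameter p = sin 19.3° / 0.46 = 7.1851e-01 s/km.
sin θ_3 = p·V_3 = 7.1851e-01 × 1.05 = 0.7544.
θ_3 = 48.98° from the vertical.

49.0°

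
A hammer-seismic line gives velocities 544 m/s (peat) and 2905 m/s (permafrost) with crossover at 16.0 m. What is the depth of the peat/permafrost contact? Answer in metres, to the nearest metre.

7 m

x_cross = 2h·√((V₂+V₁)/(V₂−V₁)) → h = x_cross / (2·√((V₂+V₁)/(V₂−V₁))).
√((V₂+V₁)/(V₂−V₁)) = √((2905+544)/(2905−544)) = 1.2086.
h = 16.0 / (2·1.2086) = 6.62 m.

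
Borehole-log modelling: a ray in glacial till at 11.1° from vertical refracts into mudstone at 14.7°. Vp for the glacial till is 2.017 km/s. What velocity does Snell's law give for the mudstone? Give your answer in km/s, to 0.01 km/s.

2.66 km/s

Snell's law: sin 11.1°/V₁ = sin 14.7°/V₂.
V₂ = V₁·sin 14.7°/sin 11.1° = 2.017 × 1.3181 = 2.66 km/s.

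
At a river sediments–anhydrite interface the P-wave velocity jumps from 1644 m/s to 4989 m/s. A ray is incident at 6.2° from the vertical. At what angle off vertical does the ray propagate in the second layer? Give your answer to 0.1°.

Snell's law: sin θ₂ = (V₂/V₁)·sin θ₁ = (4989/1644)·sin 6.2° = 0.3277.
θ₂ = arcsin 0.3277 = 19.13° from the normal.

19.1°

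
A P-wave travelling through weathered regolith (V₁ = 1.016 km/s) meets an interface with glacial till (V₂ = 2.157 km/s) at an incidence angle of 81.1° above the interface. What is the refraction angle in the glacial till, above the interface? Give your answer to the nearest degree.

Convert to the normal: θ₁ = 90° − 81.1° = 8.9°.
sin θ₁/V₁ = sin θ₂/V₂ ⇒ sin θ₂ = 2.157·sin 8.9°/1.016 = 2.157·0.1547/1.016 = 0.3285.
θ₂ = arcsin 0.3285 = 19.18° from the normal.
From the interface: 90° − 19.18° = 70.82°.

71°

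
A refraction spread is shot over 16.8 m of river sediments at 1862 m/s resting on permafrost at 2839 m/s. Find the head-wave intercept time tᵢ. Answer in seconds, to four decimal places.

0.0136 s

tᵢ = 2h·√(V₂²−V₁²)/(V₁V₂).
√(V₂²−V₁²) = √(2839²−1862²) = 2143.1 m/s.
tᵢ = 2·16.8·2143.1/(1862·2839) = 0.01362 s.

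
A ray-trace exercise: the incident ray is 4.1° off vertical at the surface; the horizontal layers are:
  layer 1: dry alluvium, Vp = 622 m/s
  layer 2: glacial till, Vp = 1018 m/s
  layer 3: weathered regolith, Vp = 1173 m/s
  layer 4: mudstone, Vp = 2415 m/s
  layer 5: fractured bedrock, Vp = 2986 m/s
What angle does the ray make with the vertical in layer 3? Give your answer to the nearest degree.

Ray parameter p = sin 4.1° / 622 = 1.1495e-04 s/m.
sin θ_3 = p·V_3 = 1.1495e-04 × 1173 = 0.1348.
θ_3 = 7.75° from the vertical.

8°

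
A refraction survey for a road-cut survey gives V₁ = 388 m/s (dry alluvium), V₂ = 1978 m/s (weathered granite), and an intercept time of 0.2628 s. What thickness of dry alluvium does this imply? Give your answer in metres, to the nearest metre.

52 m

θ_c = arcsin(388/1978) = 11.31°; cos θ_c = 0.9806.
tᵢ = 2h cos θ_c/V₁ ⇒ h = tᵢ·V₁/(2 cos θ_c) = 0.2628·388/(2·0.9806) = 51.99 m.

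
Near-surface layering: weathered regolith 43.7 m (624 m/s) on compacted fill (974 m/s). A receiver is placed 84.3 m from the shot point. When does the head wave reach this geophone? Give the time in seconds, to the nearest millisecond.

0.194 s

t = x/V₂ + 2h·√(V₂²−V₁²)/(V₁V₂).
√(V₂²−V₁²) = √(974²−624²) = 747.9 m/s; delay term = 2·43.7·747.9/(624·974) = 0.10755 s.
t = 84.3/974 + 0.10755 = 0.19410 s.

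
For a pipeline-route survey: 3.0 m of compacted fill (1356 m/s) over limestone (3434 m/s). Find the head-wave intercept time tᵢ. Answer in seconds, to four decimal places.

0.0041 s

θ_c = arcsin(V₁/V₂) = arcsin(1356/3434) = 23.26°; cos θ_c = 0.9187.
tᵢ = 2h·cos θ_c / V₁ = 2·3.0·0.9187 / 1356 = 0.00407 s.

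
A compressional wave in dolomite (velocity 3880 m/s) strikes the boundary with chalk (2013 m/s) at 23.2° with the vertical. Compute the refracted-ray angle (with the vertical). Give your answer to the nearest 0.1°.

Snell's law: sin θ₂ = (V₂/V₁)·sin θ₁ = (2013/3880)·sin 23.2° = 0.2044.
θ₂ = sin⁻¹(0.2044) = 11.79° (from vertical).

11.8°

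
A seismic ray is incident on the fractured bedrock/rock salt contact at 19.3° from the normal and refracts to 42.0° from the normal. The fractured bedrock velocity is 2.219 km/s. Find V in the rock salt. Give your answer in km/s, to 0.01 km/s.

4.49 km/s

sin 19.3° = 0.3305; sin 42.0° = 0.6691.
V₂ = V₁·(sin θ₂/sin θ₁) = 2.219·(0.6691/0.3305) = 4.49 km/s.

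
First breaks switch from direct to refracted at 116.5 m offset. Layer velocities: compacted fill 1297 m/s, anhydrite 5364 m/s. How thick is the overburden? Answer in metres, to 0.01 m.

x_cross = 2h·√((V₂+V₁)/(V₂−V₁)) → h = x_cross / (2·√((V₂+V₁)/(V₂−V₁))).
√((V₂+V₁)/(V₂−V₁)) = √((5364+1297)/(5364−1297)) = 1.2798.
h = 116.5 / (2·1.2798) = 45.52 m.

45.52 m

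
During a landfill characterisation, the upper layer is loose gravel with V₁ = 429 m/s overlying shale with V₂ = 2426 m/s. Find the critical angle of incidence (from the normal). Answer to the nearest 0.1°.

10.2°

At critical incidence the refracted ray runs along the interface (θ₂ = 90°), so sin θ_c = V₁/V₂.
θ_c = arcsin(429/2426) = arcsin 0.1768 = 10.19°.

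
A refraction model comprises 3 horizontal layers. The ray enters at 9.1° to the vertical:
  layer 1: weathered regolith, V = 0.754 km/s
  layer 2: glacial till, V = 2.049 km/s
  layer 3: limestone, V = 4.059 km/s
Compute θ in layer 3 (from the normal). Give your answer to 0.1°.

Ray parameter p = sin 9.1° / 0.754 = 2.0976e-01 s/km.
sin θ_3 = p·V_3 = 2.0976e-01 × 4.059 = 0.8514.
θ_3 = arcsin 0.8514 = 58.37°.

58.4°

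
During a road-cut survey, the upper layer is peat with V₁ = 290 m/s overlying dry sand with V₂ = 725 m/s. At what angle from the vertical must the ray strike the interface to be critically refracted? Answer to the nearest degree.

24°

At critical incidence the refracted ray runs along the interface (θ₂ = 90°), so sin θ_c = V₁/V₂.
θ_c = arcsin(290/725) = arcsin 0.4000 = 23.58°.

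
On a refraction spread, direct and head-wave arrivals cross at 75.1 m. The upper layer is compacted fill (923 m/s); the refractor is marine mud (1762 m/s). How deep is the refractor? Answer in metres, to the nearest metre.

21 m

x_cross = 2h·√((V₂+V₁)/(V₂−V₁)) → h = x_cross / (2·√((V₂+V₁)/(V₂−V₁))).
√((V₂+V₁)/(V₂−V₁)) = √((1762+923)/(1762−923)) = 1.7889.
h = 75.1 / (2·1.7889) = 20.99 m.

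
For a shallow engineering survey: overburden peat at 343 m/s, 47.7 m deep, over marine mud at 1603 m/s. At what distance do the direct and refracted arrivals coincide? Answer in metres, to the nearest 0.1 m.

x_cross = 2h·√((V₂+V₁)/(V₂−V₁)).
(V₂+V₁)/(V₂−V₁) = (1603+343)/(1603−343) = 1.5444; √ = 1.2428.
x_cross = 2·47.7·1.2428 = 118.56 m.

118.6 m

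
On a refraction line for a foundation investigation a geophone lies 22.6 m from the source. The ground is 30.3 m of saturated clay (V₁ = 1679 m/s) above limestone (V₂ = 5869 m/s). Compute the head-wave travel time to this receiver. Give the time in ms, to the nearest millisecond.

θ_c = arcsin(V₁/V₂) = arcsin(1679/5869) = 16.62°, cos θ_c = 0.9582.
Intercept time tᵢ = 2h cos θ_c / V₁ = 2·30.3·0.9582/1679 = 0.03458 s.
t = x/V₂ + tᵢ = 22.6/5869 + 0.03458 = 0.03844 s.

38 ms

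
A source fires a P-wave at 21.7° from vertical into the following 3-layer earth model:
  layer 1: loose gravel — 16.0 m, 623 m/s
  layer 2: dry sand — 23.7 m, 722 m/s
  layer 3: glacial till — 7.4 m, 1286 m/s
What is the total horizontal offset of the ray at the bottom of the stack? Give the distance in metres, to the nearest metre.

26 m

Ray parameter p = sin 21.7° / 623 m/s = 5.9349e-04 s/m.
Layer 1: θ = 21.70°; offset = 16.0·tan 21.70° = 6.367 m.
Layer 2: sin θ = p·722 = 0.4285 → θ = 25.37°; offset = 23.7·tan 25.37° = 11.240 m.
Layer 3: sin θ = p·1286 = 0.7632 → θ = 49.75°; offset = 7.4·tan 49.75° = 8.741 m.
Summing the layer offsets gives 26.348 m.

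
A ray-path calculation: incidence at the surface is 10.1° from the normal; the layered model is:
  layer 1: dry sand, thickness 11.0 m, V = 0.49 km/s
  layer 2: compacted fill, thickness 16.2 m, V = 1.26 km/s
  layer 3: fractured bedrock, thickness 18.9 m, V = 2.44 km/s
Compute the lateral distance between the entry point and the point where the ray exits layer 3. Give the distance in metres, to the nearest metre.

p = sin θ₁/V₁ = sin 10.1°/0.49 = 3.5789e-01 s/km is conserved through the stack.
Layer 1: θ = 10.10°; offset = 11.0·tan 10.10° = 1.959 m.
Layer 2: sin θ = p·1.26 = 0.4509 → θ = 26.80°; offset = 16.2·tan 26.80° = 8.185 m.
Layer 3: sin θ = p·2.44 = 0.8733 → θ = 60.84°; offset = 18.9·tan 60.84° = 33.872 m.
Σ offsets = 44.016 m.

44 m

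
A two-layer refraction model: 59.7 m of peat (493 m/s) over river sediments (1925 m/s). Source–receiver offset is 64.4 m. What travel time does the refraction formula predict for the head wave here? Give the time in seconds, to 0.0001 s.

θ_c = arcsin(V₁/V₂) = arcsin(493/1925) = 14.84°, cos θ_c = 0.9666.
Intercept time tᵢ = 2h cos θ_c / V₁ = 2·59.7·0.9666/493 = 0.23411 s.
t = x/V₂ + tᵢ = 64.4/1925 + 0.23411 = 0.26757 s.

0.2676 s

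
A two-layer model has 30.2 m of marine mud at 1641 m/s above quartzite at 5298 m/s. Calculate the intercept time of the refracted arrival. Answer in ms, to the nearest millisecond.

θ_c = arcsin(V₁/V₂) = arcsin(1641/5298) = 18.04°; cos θ_c = 0.9508.
tᵢ = 2h·cos θ_c / V₁ = 2·30.2·0.9508 / 1641 = 0.03500 s.

35 ms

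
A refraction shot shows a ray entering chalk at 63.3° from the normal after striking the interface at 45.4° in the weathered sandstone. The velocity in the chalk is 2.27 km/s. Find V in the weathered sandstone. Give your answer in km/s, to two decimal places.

sin 45.4° = 0.7120; sin 63.3° = 0.8934.
V₁ = V₂·(sin θ₁/sin θ₂) = 2.27·(0.7120/0.8934) = 1.81 km/s.

1.81 km/s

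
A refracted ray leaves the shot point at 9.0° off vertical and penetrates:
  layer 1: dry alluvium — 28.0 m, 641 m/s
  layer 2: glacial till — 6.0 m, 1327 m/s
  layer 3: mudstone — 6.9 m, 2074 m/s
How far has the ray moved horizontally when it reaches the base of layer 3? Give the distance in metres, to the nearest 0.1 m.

Ray parameter p = sin 9.0° / 641 m/s = 2.4405e-04 s/m.
Layer 1: θ = 9.00°; offset = 28.0·tan 9.00° = 4.435 m.
Layer 2: sin θ = p·1327 = 0.3239 → θ = 18.90°; offset = 6.0·tan 18.90° = 2.054 m.
Layer 3: sin θ = p·2074 = 0.5062 → θ = 30.41°; offset = 6.9·tan 30.41° = 4.050 m.
Σ offsets = 10.538 m.

10.5 m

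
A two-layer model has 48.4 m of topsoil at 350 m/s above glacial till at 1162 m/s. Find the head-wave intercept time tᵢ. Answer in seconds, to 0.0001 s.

θ_c = arcsin(V₁/V₂) = arcsin(350/1162) = 17.53°; cos θ_c = 0.9536.
tᵢ = 2h·cos θ_c / V₁ = 2·48.4·0.9536 / 350 = 0.26373 s.

0.2637 s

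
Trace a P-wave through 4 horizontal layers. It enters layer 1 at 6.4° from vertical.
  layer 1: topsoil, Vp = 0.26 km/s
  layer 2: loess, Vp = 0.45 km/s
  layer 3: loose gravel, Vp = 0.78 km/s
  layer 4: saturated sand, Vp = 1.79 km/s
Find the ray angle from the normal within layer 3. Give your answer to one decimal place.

19.5°

Ray parameter p = sin 6.4° / 0.26 = 4.2873e-01 s/km.
sin θ_3 = p·V_3 = 4.2873e-01 × 0.78 = 0.3344.
θ_3 = arcsin 0.3344 = 19.54°.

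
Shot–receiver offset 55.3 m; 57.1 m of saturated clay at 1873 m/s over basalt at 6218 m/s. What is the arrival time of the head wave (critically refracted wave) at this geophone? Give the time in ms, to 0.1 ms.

67.0 ms

t = x/V₂ + 2h·√(V₂²−V₁²)/(V₁V₂).
√(V₂²−V₁²) = √(6218²−1873²) = 5929.2 m/s; delay term = 2·57.1·5929.2/(1873·6218) = 0.05814 s.
t = 55.3/6218 + 0.05814 = 0.06703 s.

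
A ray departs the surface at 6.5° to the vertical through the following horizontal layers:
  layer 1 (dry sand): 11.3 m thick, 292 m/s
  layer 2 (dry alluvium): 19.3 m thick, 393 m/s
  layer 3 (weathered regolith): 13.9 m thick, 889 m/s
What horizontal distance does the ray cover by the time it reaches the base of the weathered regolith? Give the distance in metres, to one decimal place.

9.4 m

Apply Snell's law at each interface; in layer i the horizontal offset is hᵢ·tan θᵢ.
Layer 1: θ = 6.50°; offset = 11.3·tan 6.50° = 1.287 m.
Layer 2: sin θ = 393·sin 6.5°/292 = 0.1524, θ = 8.76°; offset = 19.3·tan 8.76° = 2.975 m.
Layer 3: sin θ = 889·sin 6.5°/292 = 0.3446, θ = 20.16°; offset = 13.9·tan 20.16° = 5.103 m.
Summing the layer offsets gives 9.366 m.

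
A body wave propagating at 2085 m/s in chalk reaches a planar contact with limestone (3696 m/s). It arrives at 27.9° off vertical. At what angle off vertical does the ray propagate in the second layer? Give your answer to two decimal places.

56.05°

sin θ₁/V₁ = sin θ₂/V₂ ⇒ sin θ₂ = 3696·sin 27.9°/2085 = 3696·0.4679/2085 = 0.8295.
θ₂ = arcsin 0.8295 = 56.05° from the normal.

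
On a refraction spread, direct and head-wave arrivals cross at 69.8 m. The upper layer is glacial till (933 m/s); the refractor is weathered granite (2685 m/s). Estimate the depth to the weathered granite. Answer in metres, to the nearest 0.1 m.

h = (x_cross/2)·√((V₂−V₁)/(V₂+V₁)).
(V₂−V₁)/(V₂+V₁) = (2685−933)/(2685+933) = 0.4842; √ = 0.6959.
h = (69.8/2)·0.6959 = 24.29 m.

24.3 m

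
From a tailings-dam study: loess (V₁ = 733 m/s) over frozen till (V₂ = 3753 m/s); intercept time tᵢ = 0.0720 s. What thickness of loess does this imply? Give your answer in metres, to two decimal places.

26.91 m

θ_c = arcsin(733/3753) = 11.26°; cos θ_c = 0.9807.
tᵢ = 2h cos θ_c/V₁ ⇒ h = tᵢ·V₁/(2 cos θ_c) = 0.072·733/(2·0.9807) = 26.91 m.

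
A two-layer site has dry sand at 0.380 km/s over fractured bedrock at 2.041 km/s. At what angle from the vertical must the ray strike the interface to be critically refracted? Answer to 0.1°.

10.7°

At critical incidence the refracted ray runs along the interface (θ₂ = 90°), so sin θ_c = V₁/V₂.
θ_c = arcsin(0.380/2.041) = arcsin 0.1862 = 10.73°.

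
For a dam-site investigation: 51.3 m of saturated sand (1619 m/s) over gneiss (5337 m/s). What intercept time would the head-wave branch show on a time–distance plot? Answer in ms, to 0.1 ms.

tᵢ = 2h·√(V₂²−V₁²)/(V₁V₂).
√(V₂²−V₁²) = √(5337²−1619²) = 5085.5 m/s.
tᵢ = 2·51.3·5085.5/(1619·5337) = 0.06039 s.

60.4 ms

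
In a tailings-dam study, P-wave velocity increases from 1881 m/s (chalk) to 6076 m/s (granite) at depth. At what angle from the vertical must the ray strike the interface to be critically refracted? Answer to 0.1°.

At critical incidence the refracted ray runs along the interface (θ₂ = 90°), so sin θ_c = V₁/V₂.
θ_c = arcsin(1881/6076) = arcsin 0.3096 = 18.03°.

18.0°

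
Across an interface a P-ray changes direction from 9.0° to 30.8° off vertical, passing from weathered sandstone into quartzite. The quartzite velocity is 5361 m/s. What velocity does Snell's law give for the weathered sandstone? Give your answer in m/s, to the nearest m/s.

sin 9.0° = 0.1564; sin 30.8° = 0.5120.
V₁ = V₂·(sin θ₁/sin θ₂) = 5361·(0.1564/0.5120) = 1637.84 m/s.

1638 m/s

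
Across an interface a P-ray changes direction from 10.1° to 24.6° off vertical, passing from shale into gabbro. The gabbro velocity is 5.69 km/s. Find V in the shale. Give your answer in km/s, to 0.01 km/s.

2.40 km/s

sin 10.1° = 0.1754; sin 24.6° = 0.4163.
V₁ = V₂·(sin θ₁/sin θ₂) = 5.69·(0.1754/0.4163) = 2.40 km/s.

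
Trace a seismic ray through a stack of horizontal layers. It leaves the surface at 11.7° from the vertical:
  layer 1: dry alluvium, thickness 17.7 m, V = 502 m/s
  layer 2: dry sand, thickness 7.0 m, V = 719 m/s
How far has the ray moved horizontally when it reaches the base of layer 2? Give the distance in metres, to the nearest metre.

6 m

p = sin θ₁/V₁ = sin 11.7°/502 = 4.0396e-04 s/m is conserved through the stack.
Layer 1: θ = 11.70°; offset = 17.7·tan 11.70° = 3.665 m.
Layer 2: sin θ = p·719 = 0.2904 → θ = 16.88°; offset = 7.0·tan 16.88° = 2.125 m.
Σ offsets = 5.790 m.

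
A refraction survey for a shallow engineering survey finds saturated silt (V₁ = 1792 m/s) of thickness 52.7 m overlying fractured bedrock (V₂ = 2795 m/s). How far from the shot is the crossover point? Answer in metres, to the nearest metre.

x_cross = 2h·√((V₂+V₁)/(V₂−V₁)).
(V₂+V₁)/(V₂−V₁) = (2795+1792)/(2795−1792) = 4.5733; √ = 2.1385.
x_cross = 2·52.7·2.1385 = 225.40 m.

225 m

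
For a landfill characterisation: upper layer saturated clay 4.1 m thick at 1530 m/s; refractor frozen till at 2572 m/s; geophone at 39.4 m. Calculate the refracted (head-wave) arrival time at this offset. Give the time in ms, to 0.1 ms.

t = x/V₂ + 2h·√(V₂²−V₁²)/(V₁V₂).
√(V₂²−V₁²) = √(2572²−1530²) = 2067.4 m/s; delay term = 2·4.1·2067.4/(1530·2572) = 0.00431 s.
t = 39.4/2572 + 0.00431 = 0.01963 s.

19.6 ms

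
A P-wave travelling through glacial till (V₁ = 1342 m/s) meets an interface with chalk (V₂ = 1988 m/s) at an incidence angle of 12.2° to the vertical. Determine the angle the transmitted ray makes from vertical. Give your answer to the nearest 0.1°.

Snell's law: sin θ₂ = (V₂/V₁)·sin θ₁ = (1988/1342)·sin 12.2° = 0.3131.
θ₂ = arcsin 0.3131 = 18.24° from the normal.

18.2°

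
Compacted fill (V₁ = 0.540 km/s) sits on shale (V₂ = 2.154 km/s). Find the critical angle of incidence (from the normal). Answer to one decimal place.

14.5°

Critical incidence: sin θ_c = V₁/V₂ = 0.540/2.154 = 0.2507.
θ_c = arcsin 0.2507 = 14.52°.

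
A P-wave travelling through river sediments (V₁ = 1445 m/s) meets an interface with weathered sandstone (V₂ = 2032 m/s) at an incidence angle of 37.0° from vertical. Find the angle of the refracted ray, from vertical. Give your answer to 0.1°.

Snell's law: sin θ₂ = (V₂/V₁)·sin θ₁ = (2032/1445)·sin 37.0° = 0.8463.
θ₂ = sin⁻¹(0.8463) = 57.81° (from vertical).

57.8°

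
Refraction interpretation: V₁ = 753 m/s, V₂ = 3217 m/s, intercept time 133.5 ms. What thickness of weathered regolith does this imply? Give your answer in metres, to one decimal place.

51.7 m

h = tᵢ·V₁·V₂ / (2·√(V₂²−V₁²)).
√(V₂²−V₁²) = √(3217² − 753²) = 3127.6 m/s.
h = 0.1335 s × 753 × 3217 / (2 × 3127.6) = 51.70 m.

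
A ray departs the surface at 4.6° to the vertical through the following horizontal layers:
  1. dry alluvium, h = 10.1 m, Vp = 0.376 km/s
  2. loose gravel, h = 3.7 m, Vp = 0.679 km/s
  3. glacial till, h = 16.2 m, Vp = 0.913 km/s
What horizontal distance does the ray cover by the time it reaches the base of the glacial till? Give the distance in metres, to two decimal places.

4.57 m

Apply Snell's law at each interface; in layer i the horizontal offset is hᵢ·tan θᵢ.
Layer 1: θ = 4.60°; offset = 10.1·tan 4.60° = 0.8126 m.
Layer 2: sin θ = 0.679·sin 4.6°/0.376 = 0.1448, θ = 8.33°; offset = 3.7·tan 8.33° = 0.5416 m.
Layer 3: sin θ = 0.913·sin 4.6°/0.376 = 0.1947, θ = 11.23°; offset = 16.2·tan 11.23° = 3.2163 m.
Total horizontal offset = 4.5705 m.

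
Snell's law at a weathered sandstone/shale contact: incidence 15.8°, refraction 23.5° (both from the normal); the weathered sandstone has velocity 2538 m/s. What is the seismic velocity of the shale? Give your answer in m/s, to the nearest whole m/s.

sin 15.8° = 0.2723; sin 23.5° = 0.3987.
V₂ = V₁·(sin θ₂/sin θ₁) = 2538·(0.3987/0.2723) = 3716.85 m/s.

3717 m/s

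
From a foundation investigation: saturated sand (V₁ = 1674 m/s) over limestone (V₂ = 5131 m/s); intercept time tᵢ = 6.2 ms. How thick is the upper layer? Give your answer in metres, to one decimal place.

θ_c = arcsin(1674/5131) = 19.04°; cos θ_c = 0.9453.
tᵢ = 2h cos θ_c/V₁ ⇒ h = tᵢ·V₁/(2 cos θ_c) = 0.0062·1674/(2·0.9453) = 5.49 m.

5.5 m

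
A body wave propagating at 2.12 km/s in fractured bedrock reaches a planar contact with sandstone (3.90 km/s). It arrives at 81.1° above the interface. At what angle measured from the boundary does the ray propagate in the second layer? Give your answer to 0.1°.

Angle from the normal: 90° − 81.1° = 8.9°.
sin θ₁/V₁ = sin θ₂/V₂ ⇒ sin θ₂ = 3.90·sin 8.9°/2.12 = 3.90·0.1547/2.12 = 0.2846.
θ₂ = arcsin 0.2846 = 16.54° from the normal.
From the interface: 90° − 16.54° = 73.46°.

73.5°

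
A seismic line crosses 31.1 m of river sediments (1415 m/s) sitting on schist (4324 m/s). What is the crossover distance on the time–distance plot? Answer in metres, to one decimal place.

x_cross = 2h·√((V₂+V₁)/(V₂−V₁)).
(V₂+V₁)/(V₂−V₁) = (4324+1415)/(4324−1415) = 1.9728; √ = 1.4046.
x_cross = 2·31.1·1.4046 = 87.36 m.

87.4 m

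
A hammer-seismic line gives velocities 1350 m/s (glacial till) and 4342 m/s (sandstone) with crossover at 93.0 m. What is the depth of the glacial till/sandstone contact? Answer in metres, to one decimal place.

h = (x_cross/2)·√((V₂−V₁)/(V₂+V₁)).
(V₂−V₁)/(V₂+V₁) = (4342−1350)/(4342+1350) = 0.5257; √ = 0.7250.
h = (93.0/2)·0.7250 = 33.71 m.

33.7 m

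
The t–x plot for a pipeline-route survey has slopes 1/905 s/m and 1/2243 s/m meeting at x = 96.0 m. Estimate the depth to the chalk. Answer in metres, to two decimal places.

31.29 m

h = (x_cross/2)·√((V₂−V₁)/(V₂+V₁)).
(V₂−V₁)/(V₂+V₁) = (2243−905)/(2243+905) = 0.4250; √ = 0.6519.
h = (96.0/2)·0.6519 = 31.29 m.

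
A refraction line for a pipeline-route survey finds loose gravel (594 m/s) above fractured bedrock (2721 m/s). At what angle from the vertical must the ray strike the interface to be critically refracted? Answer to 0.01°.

Critical incidence: sin θ_c = V₁/V₂ = 594/2721 = 0.2183.
θ_c = arcsin 0.2183 = 12.61°.

12.61°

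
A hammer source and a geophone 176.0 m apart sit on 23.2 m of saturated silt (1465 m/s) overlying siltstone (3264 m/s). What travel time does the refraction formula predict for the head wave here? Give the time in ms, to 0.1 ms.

82.2 ms

t = x/V₂ + 2h·√(V₂²−V₁²)/(V₁V₂).
√(V₂²−V₁²) = √(3264²−1465²) = 2916.8 m/s; delay term = 2·23.2·2916.8/(1465·3264) = 0.02830 s.
t = 176.0/3264 + 0.02830 = 0.08222 s.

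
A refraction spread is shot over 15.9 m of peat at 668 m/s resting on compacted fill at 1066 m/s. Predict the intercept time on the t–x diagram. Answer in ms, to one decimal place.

θ_c = arcsin(V₁/V₂) = arcsin(668/1066) = 38.80°; cos θ_c = 0.7793.
tᵢ = 2h·cos θ_c / V₁ = 2·15.9·0.7793 / 668 = 0.03710 s.

37.1 ms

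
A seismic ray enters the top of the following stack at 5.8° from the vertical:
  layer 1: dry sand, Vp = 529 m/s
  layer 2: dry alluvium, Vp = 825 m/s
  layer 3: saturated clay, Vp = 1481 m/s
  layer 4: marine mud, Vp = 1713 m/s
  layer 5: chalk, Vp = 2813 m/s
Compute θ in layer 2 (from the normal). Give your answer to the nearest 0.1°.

9.1°

Ray parameter p = sin 5.8° / 529 = 1.9103e-04 s/m.
sin θ_2 = p·V_2 = 1.9103e-04 × 825 = 0.1576.
θ_2 = arcsin 0.1576 = 9.07°.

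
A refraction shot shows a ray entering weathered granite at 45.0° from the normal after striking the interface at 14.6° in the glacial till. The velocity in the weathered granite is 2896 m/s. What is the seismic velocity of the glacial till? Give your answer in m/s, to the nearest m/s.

1032 m/s

Snell's law: sin 14.6°/V₁ = sin 45.0°/V₂.
V₁ = V₂·sin 14.6°/sin 45.0° = 2896 × 0.3565 = 1032.37 m/s.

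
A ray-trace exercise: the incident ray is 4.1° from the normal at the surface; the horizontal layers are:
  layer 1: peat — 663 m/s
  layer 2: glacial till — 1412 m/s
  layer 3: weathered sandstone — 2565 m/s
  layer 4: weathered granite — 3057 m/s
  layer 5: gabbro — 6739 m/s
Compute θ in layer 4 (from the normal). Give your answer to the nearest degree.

Snell's law across each interface conserves sin θ / V, so sin θ_4 = V_4·sin θ₁/V₁.
sin θ_4 = 3057 × sin 4.1° / 663 = 0.3297.
θ_4 = arcsin 0.3297 = 19.25°.

19°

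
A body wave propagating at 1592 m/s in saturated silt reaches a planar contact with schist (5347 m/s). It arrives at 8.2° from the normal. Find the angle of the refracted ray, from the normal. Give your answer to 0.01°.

28.62°

sin θ₁/V₁ = sin θ₂/V₂ ⇒ sin θ₂ = 5347·sin 8.2°/1592 = 5347·0.1426/1592 = 0.4790.
θ₂ = arcsin 0.4790 = 28.62° from the normal.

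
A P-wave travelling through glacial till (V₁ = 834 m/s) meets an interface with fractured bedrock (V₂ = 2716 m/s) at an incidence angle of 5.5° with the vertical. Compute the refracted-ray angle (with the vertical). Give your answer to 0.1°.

Snell's law: sin θ₂ = (V₂/V₁)·sin θ₁ = (2716/834)·sin 5.5° = 0.3121.
θ₂ = arcsin 0.3121 = 18.19° from the normal.

18.2°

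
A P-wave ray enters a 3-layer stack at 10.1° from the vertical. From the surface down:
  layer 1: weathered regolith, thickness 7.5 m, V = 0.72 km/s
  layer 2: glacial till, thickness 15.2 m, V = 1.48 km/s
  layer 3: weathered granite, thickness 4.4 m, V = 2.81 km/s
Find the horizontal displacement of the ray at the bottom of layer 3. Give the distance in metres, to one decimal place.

11.3 m

Ray parameter p = sin 10.1° / 0.72 km/s = 2.4356e-01 s/km.
Layer 1: θ = 10.10°; offset = 7.5·tan 10.10° = 1.336 m.
Layer 2: sin θ = p·1.48 = 0.3605 → θ = 21.13°; offset = 15.2·tan 21.13° = 5.874 m.
Layer 3: sin θ = p·2.81 = 0.6844 → θ = 43.19°; offset = 4.4·tan 43.19° = 4.130 m.
Summing the layer offsets gives 11.341 m.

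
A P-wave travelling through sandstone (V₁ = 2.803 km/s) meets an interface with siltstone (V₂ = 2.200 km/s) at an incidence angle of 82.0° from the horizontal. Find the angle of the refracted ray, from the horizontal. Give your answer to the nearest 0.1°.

83.7°

Convert to the normal: θ₁ = 90° − 82.0° = 8.0°.
sin θ₁/V₁ = sin θ₂/V₂ ⇒ sin θ₂ = 2.200·sin 8.0°/2.803 = 2.200·0.1392/2.803 = 0.1092.
θ₂ = arcsin 0.1092 = 6.27° from the normal.
From the interface: 90° − 6.27° = 83.73°.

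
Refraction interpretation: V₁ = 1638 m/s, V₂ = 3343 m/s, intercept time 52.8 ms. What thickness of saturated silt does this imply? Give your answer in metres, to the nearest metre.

50 m

h = tᵢ·V₁·V₂ / (2·√(V₂²−V₁²)).
√(V₂²−V₁²) = √(3343² − 1638²) = 2914.2 m/s.
h = 0.0528 s × 1638 × 3343 / (2 × 2914.2) = 49.61 m.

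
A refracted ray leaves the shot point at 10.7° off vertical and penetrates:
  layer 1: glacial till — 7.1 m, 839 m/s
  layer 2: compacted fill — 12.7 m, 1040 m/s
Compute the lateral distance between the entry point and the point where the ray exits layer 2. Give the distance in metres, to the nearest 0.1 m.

Ray parameter p = sin 10.7° / 839 m/s = 2.2130e-04 s/m.
Layer 1: θ = 10.70°; offset = 7.1·tan 10.70° = 1.342 m.
Layer 2: sin θ = p·1040 = 0.2301 → θ = 13.31°; offset = 12.7·tan 13.31° = 3.003 m.
Total horizontal offset = 4.345 m.

4.3 m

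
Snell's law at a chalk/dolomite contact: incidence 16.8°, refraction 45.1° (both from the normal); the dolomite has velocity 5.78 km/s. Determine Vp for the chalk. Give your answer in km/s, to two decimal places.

sin 16.8° = 0.2890; sin 45.1° = 0.7083.
V₁ = V₂·(sin θ₁/sin θ₂) = 5.78·(0.2890/0.7083) = 2.36 km/s.

2.36 km/s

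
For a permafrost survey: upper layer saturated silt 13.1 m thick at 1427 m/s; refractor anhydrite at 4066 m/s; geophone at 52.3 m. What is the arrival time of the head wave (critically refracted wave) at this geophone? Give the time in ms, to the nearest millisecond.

30 ms

t = x/V₂ + 2h·√(V₂²−V₁²)/(V₁V₂).
√(V₂²−V₁²) = √(4066²−1427²) = 3807.4 m/s; delay term = 2·13.1·3807.4/(1427·4066) = 0.01719 s.
t = 52.3/4066 + 0.01719 = 0.03006 s.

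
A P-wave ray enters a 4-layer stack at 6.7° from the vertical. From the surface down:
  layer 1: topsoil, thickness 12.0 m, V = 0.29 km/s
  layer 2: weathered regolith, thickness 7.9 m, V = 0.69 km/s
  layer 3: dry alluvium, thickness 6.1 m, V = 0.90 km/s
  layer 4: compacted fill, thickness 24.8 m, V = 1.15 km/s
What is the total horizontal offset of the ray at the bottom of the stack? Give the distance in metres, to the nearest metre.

p = sin θ₁/V₁ = sin 6.7°/0.29 = 4.0231e-01 s/km is conserved through the stack.
Layer 1: θ = 6.70°; offset = 12.0·tan 6.70° = 1.410 m.
Layer 2: sin θ = p·0.69 = 0.2776 → θ = 16.12°; offset = 7.9·tan 16.12° = 2.283 m.
Layer 3: sin θ = p·0.90 = 0.3621 → θ = 21.23°; offset = 6.1·tan 21.23° = 2.369 m.
Layer 4: sin θ = p·1.15 = 0.4627 → θ = 27.56°; offset = 24.8·tan 27.56° = 12.942 m.
Total horizontal offset = 19.004 m.

19 m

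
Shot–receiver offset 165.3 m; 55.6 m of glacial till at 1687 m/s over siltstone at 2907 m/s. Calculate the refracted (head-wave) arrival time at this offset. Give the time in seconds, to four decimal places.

θ_c = arcsin(V₁/V₂) = arcsin(1687/2907) = 35.47°, cos θ_c = 0.8144.
Intercept time tᵢ = 2h cos θ_c / V₁ = 2·55.6·0.8144/1687 = 0.05368 s.
t = x/V₂ + tᵢ = 165.3/2907 + 0.05368 = 0.11054 s.

0.1105 s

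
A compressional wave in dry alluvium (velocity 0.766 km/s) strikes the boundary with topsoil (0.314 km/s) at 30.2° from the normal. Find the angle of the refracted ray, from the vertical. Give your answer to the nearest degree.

Snell's law: sin θ₂ = (V₂/V₁)·sin θ₁ = (0.314/0.766)·sin 30.2° = 0.2062.
θ₂ = sin⁻¹(0.2062) = 11.90° (from vertical).

12°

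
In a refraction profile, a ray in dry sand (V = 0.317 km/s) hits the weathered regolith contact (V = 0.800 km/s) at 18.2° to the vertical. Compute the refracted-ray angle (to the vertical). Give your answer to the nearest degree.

sin θ₁/V₁ = sin θ₂/V₂ ⇒ sin θ₂ = 0.800·sin 18.2°/0.317 = 0.800·0.3123/0.317 = 0.7882.
θ₂ = arcsin 0.7882 = 52.02° from the normal.

52°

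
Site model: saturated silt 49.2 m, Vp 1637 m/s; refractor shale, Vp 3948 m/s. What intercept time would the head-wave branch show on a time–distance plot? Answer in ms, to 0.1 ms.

54.7 ms

θ_c = arcsin(V₁/V₂) = arcsin(1637/3948) = 24.50°; cos θ_c = 0.9100.
tᵢ = 2h·cos θ_c / V₁ = 2·49.2·0.9100 / 1637 = 0.05470 s.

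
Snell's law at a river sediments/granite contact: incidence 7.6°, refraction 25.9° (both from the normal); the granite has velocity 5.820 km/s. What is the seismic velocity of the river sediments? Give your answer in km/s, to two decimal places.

sin 7.6° = 0.1323; sin 25.9° = 0.4368.
V₁ = V₂·(sin θ₁/sin θ₂) = 5.820·(0.1323/0.4368) = 1.76 km/s.

1.76 km/s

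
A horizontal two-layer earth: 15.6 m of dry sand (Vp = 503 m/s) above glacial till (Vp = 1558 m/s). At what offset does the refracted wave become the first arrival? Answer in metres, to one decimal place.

θ_c = arcsin(503/1558) = 18.84°, so cos θ_c = 0.9465 and tᵢ = 2h cos θ_c/V₁ = 0.0587 s.
At crossover x/V₁ = x/V₂ + tᵢ ⇒ x = tᵢ/(1/V₁ − 1/V₂) = 0.05871/(1.9881e-03 − 6.4185e-04) = 43.61 m.

43.6 m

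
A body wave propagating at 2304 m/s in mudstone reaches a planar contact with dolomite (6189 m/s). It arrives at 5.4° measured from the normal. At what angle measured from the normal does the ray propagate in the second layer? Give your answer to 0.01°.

sin θ₁/V₁ = sin θ₂/V₂ ⇒ sin θ₂ = 6189·sin 5.4°/2304 = 6189·0.0941/2304 = 0.2528.
θ₂ = arcsin 0.2528 = 14.64° from the normal.

14.64°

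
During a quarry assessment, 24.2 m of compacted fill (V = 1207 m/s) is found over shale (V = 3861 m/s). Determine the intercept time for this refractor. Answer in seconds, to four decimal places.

0.0381 s

tᵢ = 2h·√(V₂²−V₁²)/(V₁V₂).
√(V₂²−V₁²) = √(3861²−1207²) = 3667.5 m/s.
tᵢ = 2·24.2·3667.5/(1207·3861) = 0.03809 s.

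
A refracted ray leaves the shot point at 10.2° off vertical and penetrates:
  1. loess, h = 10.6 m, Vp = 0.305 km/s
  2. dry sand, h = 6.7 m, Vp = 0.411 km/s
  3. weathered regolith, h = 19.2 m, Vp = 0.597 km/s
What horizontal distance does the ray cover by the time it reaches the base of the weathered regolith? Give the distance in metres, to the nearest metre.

11 m

Apply Snell's law at each interface; in layer i the horizontal offset is hᵢ·tan θᵢ.
Layer 1: θ = 10.20°; offset = 10.6·tan 10.20° = 1.907 m.
Layer 2: sin θ = 0.411·sin 10.2°/0.305 = 0.2386, θ = 13.81°; offset = 6.7·tan 13.81° = 1.646 m.
Layer 3: sin θ = 0.597·sin 10.2°/0.305 = 0.3466, θ = 20.28°; offset = 19.2·tan 20.28° = 7.095 m.
Summing the layer offsets gives 10.649 m.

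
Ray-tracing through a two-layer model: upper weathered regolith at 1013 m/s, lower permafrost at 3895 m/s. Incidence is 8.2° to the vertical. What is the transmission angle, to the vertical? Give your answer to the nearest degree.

sin θ₁/V₁ = sin θ₂/V₂ ⇒ sin θ₂ = 3895·sin 8.2°/1013 = 3895·0.1426/1013 = 0.5484.
θ₂ = sin⁻¹(0.5484) = 33.26° (from vertical).

33°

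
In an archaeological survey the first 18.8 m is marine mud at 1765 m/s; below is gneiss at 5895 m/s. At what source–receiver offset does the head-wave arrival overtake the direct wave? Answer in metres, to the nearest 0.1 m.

x_cross = 2h·√((V₂+V₁)/(V₂−V₁)).
(V₂+V₁)/(V₂−V₁) = (5895+1765)/(5895−1765) = 1.8547; √ = 1.3619.
x_cross = 2·18.8·1.3619 = 51.21 m.

51.2 m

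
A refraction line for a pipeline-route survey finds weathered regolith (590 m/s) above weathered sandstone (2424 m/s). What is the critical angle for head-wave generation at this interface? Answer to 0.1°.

At critical incidence the refracted ray runs along the interface (θ₂ = 90°), so sin θ_c = V₁/V₂.
θ_c = arcsin(590/2424) = arcsin 0.2434 = 14.09°.

14.1°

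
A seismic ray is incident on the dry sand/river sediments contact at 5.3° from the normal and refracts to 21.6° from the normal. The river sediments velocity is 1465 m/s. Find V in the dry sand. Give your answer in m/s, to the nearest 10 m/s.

Snell's law: sin 5.3°/V₁ = sin 21.6°/V₂.
V₁ = V₂·sin 5.3°/sin 21.6° = 1465 × 0.2509 = 367.60 m/s.

370 m/s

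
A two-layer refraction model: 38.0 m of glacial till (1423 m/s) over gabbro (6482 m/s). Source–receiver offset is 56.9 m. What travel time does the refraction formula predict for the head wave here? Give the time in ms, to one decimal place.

θ_c = arcsin(V₁/V₂) = arcsin(1423/6482) = 12.68°, cos θ_c = 0.9756.
Intercept time tᵢ = 2h cos θ_c / V₁ = 2·38.0·0.9756/1423 = 0.05211 s.
t = x/V₂ + tᵢ = 56.9/6482 + 0.05211 = 0.06088 s.

60.9 ms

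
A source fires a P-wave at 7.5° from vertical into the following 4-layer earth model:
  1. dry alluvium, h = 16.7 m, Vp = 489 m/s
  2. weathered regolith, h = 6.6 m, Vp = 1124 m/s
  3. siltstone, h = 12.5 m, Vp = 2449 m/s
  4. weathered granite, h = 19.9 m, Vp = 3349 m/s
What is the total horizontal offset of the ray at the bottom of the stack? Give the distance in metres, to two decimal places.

54.76 m

Ray parameter p = sin 7.5° / 489 m/s = 2.6692e-04 s/m.
Layer 1: θ = 7.50°; offset = 16.7·tan 7.50° = 2.1986 m.
Layer 2: sin θ = p·1124 = 0.3000 → θ = 17.46°; offset = 6.6·tan 17.46° = 2.0758 m.
Layer 3: sin θ = p·2449 = 0.6537 → θ = 40.82°; offset = 12.5·tan 40.82° = 10.7977 m.
Layer 4: sin θ = p·3349 = 0.8939 → θ = 63.37°; offset = 19.9·tan 63.37° = 39.6900 m.
Total horizontal offset = 54.7621 m.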